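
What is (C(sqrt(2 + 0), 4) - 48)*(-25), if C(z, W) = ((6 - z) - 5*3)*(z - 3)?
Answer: 575 + 150*sqrt(2) ≈ 787.13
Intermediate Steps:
C(z, W) = (-9 - z)*(-3 + z) (C(z, W) = ((6 - z) - 15)*(-3 + z) = (-9 - z)*(-3 + z))
(C(sqrt(2 + 0), 4) - 48)*(-25) = ((27 - (sqrt(2 + 0))**2 - 6*sqrt(2 + 0)) - 48)*(-25) = ((27 - (sqrt(2))**2 - 6*sqrt(2)) - 48)*(-25) = ((27 - 1*2 - 6*sqrt(2)) - 48)*(-25) = ((27 - 2 - 6*sqrt(2)) - 48)*(-25) = ((25 - 6*sqrt(2)) - 48)*(-25) = (-23 - 6*sqrt(2))*(-25) = 575 + 150*sqrt(2)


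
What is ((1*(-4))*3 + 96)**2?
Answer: 7056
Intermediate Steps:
((1*(-4))*3 + 96)**2 = (-4*3 + 96)**2 = (-12 + 96)**2 = 84**2 = 7056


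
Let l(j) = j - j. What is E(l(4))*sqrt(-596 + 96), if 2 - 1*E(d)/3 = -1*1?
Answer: 90*I*sqrt(5) ≈ 201.25*I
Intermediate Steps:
l(j) = 0
E(d) = 9 (E(d) = 6 - (-3) = 6 - 3*(-1) = 6 + 3 = 9)
E(l(4))*sqrt(-596 + 96) = 9*sqrt(-596 + 96) = 9*sqrt(-500) = 9*(10*I*sqrt(5)) = 90*I*sqrt(5)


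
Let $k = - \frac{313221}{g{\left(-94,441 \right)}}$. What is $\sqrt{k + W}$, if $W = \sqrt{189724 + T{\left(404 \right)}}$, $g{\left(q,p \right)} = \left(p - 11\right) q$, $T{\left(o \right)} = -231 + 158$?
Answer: $\frac{\sqrt{3165098205 + 408444100 \sqrt{189651}}}{20210} \approx 21.053$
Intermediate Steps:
$T{\left(o \right)} = -73$
$g{\left(q,p \right)} = q \left(-11 + p\right)$ ($g{\left(q,p \right)} = \left(-11 + p\right) q = q \left(-11 + p\right)$)
$W = \sqrt{189651}$ ($W = \sqrt{189724 - 73} = \sqrt{189651} \approx 435.49$)
$k = \frac{313221}{40420}$ ($k = - \frac{313221}{\left(-94\right) \left(-11 + 441\right)} = - \frac{313221}{\left(-94\right) 430} = - \frac{313221}{-40420} = \left(-313221\right) \left(- \frac{1}{40420}\right) = \frac{313221}{40420} \approx 7.7492$)
$\sqrt{k + W} = \sqrt{\frac{313221}{40420} + \sqrt{189651}}$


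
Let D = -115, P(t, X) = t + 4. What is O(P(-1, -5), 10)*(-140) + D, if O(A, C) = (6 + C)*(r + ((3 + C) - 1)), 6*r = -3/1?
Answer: -25875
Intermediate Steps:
P(t, X) = 4 + t
r = -½ (r = (-3/1)/6 = (-3*1)/6 = (⅙)*(-3) = -½ ≈ -0.50000)
O(A, C) = (6 + C)*(3/2 + C) (O(A, C) = (6 + C)*(-½ + ((3 + C) - 1)) = (6 + C)*(-½ + (2 + C)) = (6 + C)*(3/2 + C))
O(P(-1, -5), 10)*(-140) + D = (9 + 10² + (15/2)*10)*(-140) - 115 = (9 + 100 + 75)*(-140) - 115 = 184*(-140) - 115 = -25760 - 115 = -25875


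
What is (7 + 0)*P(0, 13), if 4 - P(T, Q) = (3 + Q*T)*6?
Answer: -98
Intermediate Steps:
P(T, Q) = -14 - 6*Q*T (P(T, Q) = 4 - (3 + Q*T)*6 = 4 - (18 + 6*Q*T) = 4 + (-18 - 6*Q*T) = -14 - 6*Q*T)
(7 + 0)*P(0, 13) = (7 + 0)*(-14 - 6*13*0) = 7*(-14 + 0) = 7*(-14) = -98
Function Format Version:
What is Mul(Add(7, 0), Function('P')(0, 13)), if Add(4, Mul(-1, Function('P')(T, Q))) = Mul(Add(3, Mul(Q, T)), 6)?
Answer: -98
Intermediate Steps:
Function('P')(T, Q) = Add(-14, Mul(-6, Q, T)) (Function('P')(T, Q) = Add(4, Mul(-1, Mul(Add(3, Mul(Q, T)), 6))) = Add(4, Mul(-1, Add(18, Mul(6, Q, T)))) = Add(4, Add(-18, Mul(-6, Q, T))) = Add(-14, Mul(-6, Q, T)))
Mul(Add(7, 0), Function('P')(0, 13)) = Mul(Add(7, 0), Add(-14, Mul(-6, 13, 0))) = Mul(7, Add(-14, 0)) = Mul(7, -14) = -98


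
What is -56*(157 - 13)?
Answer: -8064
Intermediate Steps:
-56*(157 - 13) = -56*144 = -8064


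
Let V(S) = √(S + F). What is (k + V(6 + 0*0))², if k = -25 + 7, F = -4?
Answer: (18 - √2)² ≈ 275.09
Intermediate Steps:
V(S) = √(-4 + S) (V(S) = √(S - 4) = √(-4 + S))
k = -18
(k + V(6 + 0*0))² = (-18 + √(-4 + (6 + 0*0)))² = (-18 + √(-4 + (6 + 0)))² = (-18 + √(-4 + 6))² = (-18 + √2)²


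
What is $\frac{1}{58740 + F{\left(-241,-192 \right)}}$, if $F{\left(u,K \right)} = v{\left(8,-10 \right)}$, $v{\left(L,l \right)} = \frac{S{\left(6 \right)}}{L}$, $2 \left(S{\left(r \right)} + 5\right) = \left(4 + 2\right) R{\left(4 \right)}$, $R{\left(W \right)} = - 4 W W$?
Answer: $\frac{8}{469723} \approx 1.7031 \cdot 10^{-5}$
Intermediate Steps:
$R{\left(W \right)} = - 4 W^{2}$
$S{\left(r \right)} = -197$ ($S{\left(r \right)} = -5 + \frac{\left(4 + 2\right) \left(- 4 \cdot 4^{2}\right)}{2} = -5 + \frac{6 \left(\left(-4\right) 16\right)}{2} = -5 + \frac{6 \left(-64\right)}{2} = -5 + \frac{1}{2} \left(-384\right) = -5 - 192 = -197$)
$v{\left(L,l \right)} = - \frac{197}{L}$
$F{\left(u,K \right)} = - \frac{197}{8}$
$\frac{1}{58740 + F{\left(-241,-192 \right)}} = \frac{1}{58740 - \frac{197}{8}} = \frac{1}{\frac{469723}{8}} = \frac{8}{469723}$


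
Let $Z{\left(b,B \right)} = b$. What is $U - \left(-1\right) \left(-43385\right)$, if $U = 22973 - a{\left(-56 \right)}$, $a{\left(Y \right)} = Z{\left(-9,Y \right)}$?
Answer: $-20403$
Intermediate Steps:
$a{\left(Y \right)} = -9$
$U = 22982$ ($U = 22973 - -9 = 22973 + 9 = 22982$)
$U - \left(-1\right) \left(-43385\right) = 22982 - \left(-1\right) \left(-43385\right) = 22982 - 43385 = -20403$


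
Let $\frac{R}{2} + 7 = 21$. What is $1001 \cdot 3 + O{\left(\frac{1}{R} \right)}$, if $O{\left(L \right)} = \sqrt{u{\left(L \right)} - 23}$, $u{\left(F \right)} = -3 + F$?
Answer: $3003 + \frac{i \sqrt{5089}}{14} \approx 3003.0 + 5.0955 i$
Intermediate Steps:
$R = 28$ ($R = -14 + 2 \cdot 21 = -14 + 42 = 28$)
$O{\left(L \right)} = \sqrt{-26 + L}$ ($O{\left(L \right)} = \sqrt{\left(-3 + L\right) - 23} = \sqrt{-26 + L}$)
$1001 \cdot 3 + O{\left(\frac{1}{R} \right)} = 1001 \cdot 3 + \sqrt{-26 + \frac{1}{28}} = 3003 + \sqrt{-26 + \frac{1}{28}} = 3003 + \sqrt{- \frac{727}{28}} = 3003 + \frac{i \sqrt{5089}}{14}$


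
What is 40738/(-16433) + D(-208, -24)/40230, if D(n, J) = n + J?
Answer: -821351098/330549795 ≈ -2.4848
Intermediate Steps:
D(n, J) = J + n
40738/(-16433) + D(-208, -24)/40230 = 40738/(-16433) + (-24 - 208)/40230 = 40738*(-1/16433) - 232*1/40230 = -40738/16433 - 116/20115 = -821351098/330549795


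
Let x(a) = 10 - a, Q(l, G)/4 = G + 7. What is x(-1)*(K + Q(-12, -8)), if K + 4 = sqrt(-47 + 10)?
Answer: -88 + 11*I*sqrt(37) ≈ -88.0 + 66.91*I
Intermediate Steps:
Q(l, G) = 28 + 4*G (Q(l, G) = 4*(G + 7) = 4*(7 + G) = 28 + 4*G)
K = -4 + I*sqrt(37) (K = -4 + sqrt(-47 + 10) = -4 + sqrt(-37) = -4 + I*sqrt(37) ≈ -4.0 + 6.0828*I)
x(-1)*(K + Q(-12, -8)) = (10 - 1*(-1))*((-4 + I*sqrt(37)) + (28 + 4*(-8))) = (10 + 1)*((-4 + I*sqrt(37)) + (28 - 32)) = 11*((-4 + I*sqrt(37)) - 4) = 11*(-8 + I*sqrt(37)) = -88 + 11*I*sqrt(37)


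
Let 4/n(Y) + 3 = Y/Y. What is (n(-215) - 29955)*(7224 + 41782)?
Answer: -1468072742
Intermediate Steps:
n(Y) = -2 (n(Y) = 4/(-3 + Y/Y) = 4/(-3 + 1) = 4/(-2) = 4*(-1/2) = -2)
(n(-215) - 29955)*(7224 + 41782) = (-2 - 29955)*(7224 + 41782) = -29957*49006 = -1468072742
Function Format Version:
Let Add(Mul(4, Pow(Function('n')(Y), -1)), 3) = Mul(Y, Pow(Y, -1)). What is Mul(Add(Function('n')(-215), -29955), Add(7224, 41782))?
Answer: -1468072742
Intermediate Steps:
Function('n')(Y) = -2 (Function('n')(Y) = Mul(4, Pow(Add(-3, Mul(Y, Pow(Y, -1))), -1)) = Mul(4, Pow(Add(-3, 1), -1)) = Mul(4, Pow(-2, -1)) = Mul(4, Rational(-1, 2)) = -2)
Mul(Add(Function('n')(-215), -29955), Add(7224, 41782)) = Mul(Add(-2, -29955), Add(7224, 41782)) = Mul(-29957, 49006) = -1468072742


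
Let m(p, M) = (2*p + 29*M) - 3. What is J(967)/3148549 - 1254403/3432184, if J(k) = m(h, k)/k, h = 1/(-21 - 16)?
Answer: -141307363991714461/386642167746851464 ≈ -0.36547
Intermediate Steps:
h = -1/37 (h = 1/(-37) = -1/37 ≈ -0.027027)
m(p, M) = -3 + 2*p + 29*M
J(k) = (-113/37 + 29*k)/k (J(k) = (-3 + 2*(-1/37) + 29*k)/k = (-3 - 2/37 + 29*k)/k = (-113/37 + 29*k)/k)
J(967)/3148549 - 1254403/3432184 = (29 - 113/37/967)/3148549 - 1254403/3432184 = (29 - 113/37*1/967)*(1/3148549) - 1254403*1/3432184 = (29 - 113/35779)*(1/3148549) - 1254403/3432184 = (1037478/35779)*(1/3148549) - 1254403/3432184 = 1037478/112651934671 - 1254403/3432184 = -141307363991714461/386642167746851464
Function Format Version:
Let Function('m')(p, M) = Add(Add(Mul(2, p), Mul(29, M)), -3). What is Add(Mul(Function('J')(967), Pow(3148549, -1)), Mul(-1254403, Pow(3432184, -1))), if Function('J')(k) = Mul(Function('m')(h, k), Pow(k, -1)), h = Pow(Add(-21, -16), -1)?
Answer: Rational(-141307363991714461, 386642167746851464) ≈ -0.36547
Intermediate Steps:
h = Rational(-1, 37) (h = Pow(-37, -1) = Rational(-1, 37) ≈ -0.027027)
Function('m')(p, M) = Add(-3, Mul(2, p), Mul(29, M))
Function('J')(k) = Mul(Pow(k, -1), Add(Rational(-113, 37), Mul(29, k))) (Function('J')(k) = Mul(Add(-3, Mul(2, Rational(-1, 37)), Mul(29, k)), Pow(k, -1)) = Mul(Add(-3, Rational(-2, 37), Mul(29, k)), Pow(k, -1)) = Mul(Add(Rational(-113, 37), Mul(29, k)), Pow(k, -1)) = Mul(Pow(k, -1), Add(Rational(-113, 37), Mul(29, k))))
Add(Mul(Function('J')(967), Pow(3148549, -1)), Mul(-1254403, Pow(3432184, -1))) = Add(Mul(Add(29, Mul(Rational(-113, 37), Pow(967, -1))), Pow(3148549, -1)), Mul(-1254403, Pow(3432184, -1))) = Add(Mul(Add(29, Mul(Rational(-113, 37), Rational(1, 967))), Rational(1, 3148549)), Mul(-1254403, Rational(1, 3432184))) = Add(Mul(Add(29, Rational(-113, 35779)), Rational(1, 3148549)), Rational(-1254403, 3432184)) = Add(Mul(Rational(1037478, 35779), Rational(1, 3148549)), Rational(-1254403, 3432184)) = Add(Rational(1037478, 112651934671), Rational(-1254403, 3432184)) = Rational(-141307363991714461, 386642167746851464)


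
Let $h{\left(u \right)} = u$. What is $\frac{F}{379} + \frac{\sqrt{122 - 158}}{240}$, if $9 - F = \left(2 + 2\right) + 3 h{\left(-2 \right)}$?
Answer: $\frac{11}{379} + \frac{i}{40} \approx 0.029024 + 0.025 i$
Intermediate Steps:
$F = 11$ ($F = 9 - \left(\left(2 + 2\right) + 3 \left(-2\right)\right) = 9 - \left(4 - 6\right) = 9 - -2 = 9 + 2 = 11$)
$\frac{F}{379} + \frac{\sqrt{122 - 158}}{240} = \frac{11}{379} + \frac{\sqrt{122 - 158}}{240} = 11 \cdot \frac{1}{379} + \sqrt{-36} \cdot \frac{1}{240} = \frac{11}{379} + 6 i \frac{1}{240} = \frac{11}{379} + \frac{i}{40}$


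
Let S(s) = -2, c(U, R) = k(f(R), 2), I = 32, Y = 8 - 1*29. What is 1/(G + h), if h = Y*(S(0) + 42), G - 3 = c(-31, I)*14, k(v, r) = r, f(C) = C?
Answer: -1/809 ≈ -0.0012361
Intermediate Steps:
Y = -21 (Y = 8 - 29 = -21)
c(U, R) = 2
G = 31 (G = 3 + 2*14 = 3 + 28 = 31)
h = -840 (h = -21*(-2 + 42) = -21*40 = -840)
1/(G + h) = 1/(31 - 840) = 1/(-809) = -1/809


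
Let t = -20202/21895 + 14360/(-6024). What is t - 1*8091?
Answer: -133450304716/16486935 ≈ -8094.3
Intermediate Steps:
t = -54513631/16486935 (t = -20202*1/21895 + 14360*(-1/6024) = -20202/21895 - 1795/753 = -54513631/16486935 ≈ -3.3065)
t - 1*8091 = -54513631/16486935 - 1*8091 = -54513631/16486935 - 8091 = -133450304716/16486935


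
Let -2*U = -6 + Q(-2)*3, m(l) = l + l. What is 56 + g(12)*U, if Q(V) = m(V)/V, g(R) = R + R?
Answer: 56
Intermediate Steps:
m(l) = 2*l
g(R) = 2*R
Q(V) = 2 (Q(V) = (2*V)/V = 2)
U = 0 (U = -(-6 + 2*3)/2 = -(-6 + 6)/2 = -½*0 = 0)
56 + g(12)*U = 56 + (2*12)*0 = 56 + 24*0 = 56 + 0 = 56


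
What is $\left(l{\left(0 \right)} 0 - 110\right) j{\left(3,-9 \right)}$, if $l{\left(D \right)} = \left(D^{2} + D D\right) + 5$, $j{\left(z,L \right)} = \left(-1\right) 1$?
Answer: $110$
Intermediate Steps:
$j{\left(z,L \right)} = -1$
$l{\left(D \right)} = 5 + 2 D^{2}$ ($l{\left(D \right)} = \left(D^{2} + D^{2}\right) + 5 = 2 D^{2} + 5 = 5 + 2 D^{2}$)
$\left(l{\left(0 \right)} 0 - 110\right) j{\left(3,-9 \right)} = \left(\left(5 + 2 \cdot 0^{2}\right) 0 - 110\right) \left(-1\right) = \left(\left(5 + 2 \cdot 0\right) 0 - 110\right) \left(-1\right) = \left(\left(5 + 0\right) 0 - 110\right) \left(-1\right) = \left(5 \cdot 0 - 110\right) \left(-1\right) = \left(0 - 110\right) \left(-1\right) = \left(-110\right) \left(-1\right) = 110$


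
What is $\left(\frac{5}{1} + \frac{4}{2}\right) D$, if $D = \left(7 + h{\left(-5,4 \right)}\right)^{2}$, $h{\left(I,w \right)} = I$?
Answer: $28$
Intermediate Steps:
$D = 4$ ($D = \left(7 - 5\right)^{2} = 2^{2} = 4$)
$\left(\frac{5}{1} + \frac{4}{2}\right) D = \left(\frac{5}{1} + \frac{4}{2}\right) 4 = \left(5 \cdot 1 + 4 \cdot \frac{1}{2}\right) 4 = \left(5 + 2\right) 4 = 7 \cdot 4 = 28$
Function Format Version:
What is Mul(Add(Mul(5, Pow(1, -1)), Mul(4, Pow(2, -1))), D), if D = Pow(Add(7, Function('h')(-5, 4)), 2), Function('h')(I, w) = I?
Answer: 28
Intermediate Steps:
D = 4 (D = Pow(Add(7, -5), 2) = Pow(2, 2) = 4)
Mul(Add(Mul(5, Pow(1, -1)), Mul(4, Pow(2, -1))), D) = Mul(Add(Mul(5, Pow(1, -1)), Mul(4, Pow(2, -1))), 4) = Mul(Add(Mul(5, 1), Mul(4, Rational(1, 2))), 4) = Mul(Add(5, 2), 4) = Mul(7, 4) = 28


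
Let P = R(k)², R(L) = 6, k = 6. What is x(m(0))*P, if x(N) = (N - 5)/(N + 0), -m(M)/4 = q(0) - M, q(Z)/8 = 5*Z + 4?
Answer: 1197/32 ≈ 37.406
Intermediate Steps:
q(Z) = 32 + 40*Z (q(Z) = 8*(5*Z + 4) = 8*(4 + 5*Z) = 32 + 40*Z)
m(M) = -128 + 4*M (m(M) = -4*((32 + 40*0) - M) = -4*((32 + 0) - M) = -4*(32 - M) = -128 + 4*M)
x(N) = (-5 + N)/N
P = 36 (P = 6² = 36)
x(m(0))*P = ((-5 + (-128 + 4*0))/(-128 + 4*0))*36 = ((-5 + (-128 + 0))/(-128 + 0))*36 = ((-5 - 128)/(-128))*36 = -1/128*(-133)*36 = (133/128)*36 = 1197/32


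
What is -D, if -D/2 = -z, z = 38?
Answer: -76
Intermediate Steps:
D = 76 (D = -(-2)*38 = -2*(-38) = 76)
-D = -1*76 = -76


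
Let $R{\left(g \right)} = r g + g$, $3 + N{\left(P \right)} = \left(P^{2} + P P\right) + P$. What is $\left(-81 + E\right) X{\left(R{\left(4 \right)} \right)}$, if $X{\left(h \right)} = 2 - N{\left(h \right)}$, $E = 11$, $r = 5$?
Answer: $81970$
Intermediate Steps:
$N{\left(P \right)} = -3 + P + 2 P^{2}$ ($N{\left(P \right)} = -3 + \left(\left(P^{2} + P P\right) + P\right) = -3 + \left(\left(P^{2} + P^{2}\right) + P\right) = -3 + \left(2 P^{2} + P\right) = -3 + \left(P + 2 P^{2}\right) = -3 + P + 2 P^{2}$)
$R{\left(g \right)} = 6 g$ ($R{\left(g \right)} = 5 g + g = 6 g$)
$X{\left(h \right)} = 5 - h - 2 h^{2}$ ($X{\left(h \right)} = 2 - \left(-3 + h + 2 h^{2}\right) = 5 - h - 2 h^{2}$)
$\left(-81 + E\right) X{\left(R{\left(4 \right)} \right)} = \left(-81 + 11\right) \left(5 - 6 \cdot 4 - 2 \left(6 \cdot 4\right)^{2}\right) = - 70 \left(5 - 24 - 2 \cdot 24^{2}\right) = - 70 \left(5 - 24 - 1152\right) = \left(-70\right) \left(-1171\right) = 81970$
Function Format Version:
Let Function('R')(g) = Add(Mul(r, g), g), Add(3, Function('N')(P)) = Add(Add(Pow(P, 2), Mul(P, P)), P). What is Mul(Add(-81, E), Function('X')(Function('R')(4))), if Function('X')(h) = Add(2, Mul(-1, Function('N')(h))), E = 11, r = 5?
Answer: 81970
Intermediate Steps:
Function('N')(P) = Add(-3, P, Mul(2, Pow(P, 2))) (Function('N')(P) = Add(-3, Add(Add(Pow(P, 2), Mul(P, P)), P)) = Add(-3, Add(Add(Pow(P, 2), Pow(P, 2)), P)) = Add(-3, Add(Mul(2, Pow(P, 2)), P)) = Add(-3, Add(P, Mul(2, Pow(P, 2)))) = Add(-3, P, Mul(2, Pow(P, 2))))
Function('R')(g) = Mul(6, g) (Function('R')(g) = Add(Mul(5, g), g) = Mul(6, g))
Function('X')(h) = Add(5, Mul(-1, h), Mul(-2, Pow(h, 2))) (Function('X')(h) = Add(2, Mul(-1, Add(-3, h, Mul(2, Pow(h, 2))))) = Add(2, Add(3, Mul(-1, h), Mul(-2, Pow(h, 2)))) = Add(5, Mul(-1, h), Mul(-2, Pow(h, 2))))
Mul(Add(-81, E), Function('X')(Function('R')(4))) = Mul(Add(-81, 11), Add(5, Mul(-1, Mul(6, 4)), Mul(-2, Pow(Mul(6, 4), 2)))) = Mul(-70, Add(5, Mul(-1, 24), Mul(-2, Pow(24, 2)))) = Mul(-70, Add(5, -24, Mul(-2, 576))) = Mul(-70, Add(5, -24, -1152)) = Mul(-70, -1171) = 81970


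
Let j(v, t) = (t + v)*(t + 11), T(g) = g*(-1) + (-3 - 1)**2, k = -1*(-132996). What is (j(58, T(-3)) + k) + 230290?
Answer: 365596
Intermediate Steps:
k = 132996
T(g) = 16 - g (T(g) = -g + (-4)**2 = -g + 16 = 16 - g)
j(v, t) = (11 + t)*(t + v) (j(v, t) = (t + v)*(11 + t) = (11 + t)*(t + v))
(j(58, T(-3)) + k) + 230290 = (((16 - 1*(-3))**2 + 11*(16 - 1*(-3)) + 11*58 + (16 - 1*(-3))*58) + 132996) + 230290 = (((16 + 3)**2 + 11*(16 + 3) + 638 + (16 + 3)*58) + 132996) + 230290 = ((19**2 + 11*19 + 638 + 19*58) + 132996) + 230290 = ((361 + 209 + 638 + 1102) + 132996) + 230290 = (2310 + 132996) + 230290 = 135306 + 230290 = 365596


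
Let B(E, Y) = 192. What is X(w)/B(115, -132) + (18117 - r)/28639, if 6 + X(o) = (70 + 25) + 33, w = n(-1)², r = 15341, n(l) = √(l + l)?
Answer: 2013475/2749344 ≈ 0.73235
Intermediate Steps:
n(l) = √2*√l (n(l) = √(2*l) = √2*√l)
w = -2 (w = (√2*√(-1))² = (√2*I)² = (I*√2)² = -2)
X(o) = 122 (X(o) = -6 + ((70 + 25) + 33) = -6 + (95 + 33) = -6 + 128 = 122)
X(w)/B(115, -132) + (18117 - r)/28639 = 122/192 + (18117 - 1*15341)/28639 = 122*(1/192) + (18117 - 15341)*(1/28639) = 61/96 + 2776*(1/28639) = 61/96 + 2776/28639 = 2013475/2749344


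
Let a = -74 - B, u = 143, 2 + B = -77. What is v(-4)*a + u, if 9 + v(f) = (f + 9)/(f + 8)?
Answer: 417/4 ≈ 104.25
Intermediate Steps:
B = -79 (B = -2 - 77 = -79)
v(f) = -9 + (9 + f)/(8 + f) (v(f) = -9 + (f + 9)/(f + 8) = -9 + (9 + f)/(8 + f))
a = 5 (a = -74 - 1*(-79) = -74 + 79 = 5)
v(-4)*a + u = ((-63 - 8*(-4))/(8 - 4))*5 + 143 = ((-63 + 32)/4)*5 + 143 = ((¼)*(-31))*5 + 143 = -31/4*5 + 143 = -155/4 + 143 = 417/4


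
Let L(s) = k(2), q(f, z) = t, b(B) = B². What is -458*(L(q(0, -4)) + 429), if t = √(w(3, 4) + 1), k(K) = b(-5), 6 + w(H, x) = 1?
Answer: -207932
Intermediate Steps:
w(H, x) = -5 (w(H, x) = -6 + 1 = -5)
k(K) = 25 (k(K) = (-5)² = 25)
t = 2*I (t = √(-5 + 1) = √(-4) = 2*I ≈ 2.0*I)
q(f, z) = 2*I
L(s) = 25
-458*(L(q(0, -4)) + 429) = -458*(25 + 429) = -458*454 = -207932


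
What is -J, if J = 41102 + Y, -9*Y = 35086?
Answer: -334832/9 ≈ -37204.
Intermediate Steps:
Y = -35086/9 (Y = -⅑*35086 = -35086/9 ≈ -3898.4)
J = 334832/9 (J = 41102 - 35086/9 = 334832/9 ≈ 37204.)
-J = -1*334832/9 = -334832/9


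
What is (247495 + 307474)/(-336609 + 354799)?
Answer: 554969/18190 ≈ 30.510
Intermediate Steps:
(247495 + 307474)/(-336609 + 354799) = 554969/18190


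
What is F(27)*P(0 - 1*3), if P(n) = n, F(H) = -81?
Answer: 243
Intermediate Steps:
F(27)*P(0 - 1*3) = -81*(0 - 1*3) = -81*(0 - 3) = -81*(-3) = 243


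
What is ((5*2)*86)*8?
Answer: 6880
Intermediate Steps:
((5*2)*86)*8 = (10*86)*8 = 860*8 = 6880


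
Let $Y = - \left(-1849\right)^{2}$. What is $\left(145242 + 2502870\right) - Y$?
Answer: $6066913$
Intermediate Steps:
$Y = -3418801$ ($Y = \left(-1\right) 3418801 = -3418801$)
$\left(145242 + 2502870\right) - Y = \left(145242 + 2502870\right) - -3418801 = 2648112 + 3418801 = 6066913$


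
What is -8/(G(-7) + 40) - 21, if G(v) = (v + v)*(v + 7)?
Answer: -106/5 ≈ -21.200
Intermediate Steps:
G(v) = 2*v*(7 + v) (G(v) = (2*v)*(7 + v) = 2*v*(7 + v))
-8/(G(-7) + 40) - 21 = -8/(2*(-7)*(7 - 7) + 40) - 21 = -8/(2*(-7)*0 + 40) - 21 = -8/(0 + 40) - 21 = -8/40 - 21 = (1/40)*(-8) - 21 = -1/5 - 21 = -106/5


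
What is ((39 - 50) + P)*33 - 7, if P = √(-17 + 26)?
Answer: -271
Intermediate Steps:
P = 3 (P = √9 = 3)
((39 - 50) + P)*33 - 7 = ((39 - 50) + 3)*33 - 7 = (-11 + 3)*33 - 7 = -8*33 - 7 = -264 - 7 = -271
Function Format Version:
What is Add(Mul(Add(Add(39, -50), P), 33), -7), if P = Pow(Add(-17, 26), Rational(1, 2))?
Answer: -271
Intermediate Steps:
P = 3 (P = Pow(9, Rational(1, 2)) = 3)
Add(Mul(Add(Add(39, -50), P), 33), -7) = Add(Mul(Add(Add(39, -50), 3), 33), -7) = Add(Mul(Add(-11, 3), 33), -7) = Add(Mul(-8, 33), -7) = Add(-264, -7) = -271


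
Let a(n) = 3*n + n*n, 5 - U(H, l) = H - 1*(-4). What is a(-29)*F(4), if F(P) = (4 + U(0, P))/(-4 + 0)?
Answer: -1885/2 ≈ -942.50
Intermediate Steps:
U(H, l) = 1 - H (U(H, l) = 5 - (H - 1*(-4)) = 5 - (H + 4) = 5 - (4 + H) = 5 + (-4 - H) = 1 - H)
a(n) = n**2 + 3*n (a(n) = 3*n + n**2 = n**2 + 3*n)
F(P) = -5/4 (F(P) = (4 + (1 - 1*0))/(-4 + 0) = (4 + (1 + 0))/(-4) = (4 + 1)*(-1/4) = 5*(-1/4) = -5/4)
a(-29)*F(4) = -29*(3 - 29)*(-5/4) = -29*(-26)*(-5/4) = 754*(-5/4) = -1885/2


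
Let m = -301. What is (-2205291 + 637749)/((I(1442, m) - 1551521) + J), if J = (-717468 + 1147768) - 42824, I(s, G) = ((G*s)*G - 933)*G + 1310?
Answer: 261257/6554253524 ≈ 3.9861e-5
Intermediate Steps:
I(s, G) = 1310 + G*(-933 + s*G**2) (I(s, G) = (s*G**2 - 933)*G + 1310 = (-933 + s*G**2)*G + 1310 = G*(-933 + s*G**2) + 1310 = 1310 + G*(-933 + s*G**2))
J = 387476 (J = 430300 - 42824 = 387476)
(-2205291 + 637749)/((I(1442, m) - 1551521) + J) = (-2205291 + 637749)/(((1310 - 933*(-301) + 1442*(-301)**3) - 1551521) + 387476) = -1567542/(((1310 + 280833 + 1442*(-27270901)) - 1551521) + 387476) = -1567542/(((1310 + 280833 - 39324639242) - 1551521) + 387476) = -1567542/((-39324357099 - 1551521) + 387476) = -1567542/(-39325908620 + 387476) = -1567542/(-39325521144) = -1567542*(-1/39325521144) = 261257/6554253524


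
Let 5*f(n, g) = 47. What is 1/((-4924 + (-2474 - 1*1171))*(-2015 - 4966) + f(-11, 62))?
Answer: 5/299100992 ≈ 1.6717e-8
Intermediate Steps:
f(n, g) = 47/5 (f(n, g) = (1/5)*47 = 47/5)
1/((-4924 + (-2474 - 1*1171))*(-2015 - 4966) + f(-11, 62)) = 1/((-4924 + (-2474 - 1*1171))*(-2015 - 4966) + 47/5) = 1/((-4924 + (-2474 - 1171))*(-6981) + 47/5) = 1/((-4924 - 3645)*(-6981) + 47/5) = 1/(-8569*(-6981) + 47/5) = 1/(59820189 + 47/5) = 1/(299100992/5) = 5/299100992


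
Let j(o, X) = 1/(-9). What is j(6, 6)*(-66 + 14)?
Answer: 52/9 ≈ 5.7778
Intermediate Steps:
j(o, X) = -⅑
j(6, 6)*(-66 + 14) = -(-66 + 14)/9 = -⅑*(-52) = 52/9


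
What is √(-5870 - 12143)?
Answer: I*√18013 ≈ 134.21*I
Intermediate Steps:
√(-5870 - 12143) = √(-18013) = I*√18013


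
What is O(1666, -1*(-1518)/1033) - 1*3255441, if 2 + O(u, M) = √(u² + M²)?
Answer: -3255443 + 2*√740441895202/1033 ≈ -3.2538e+6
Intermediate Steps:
O(u, M) = -2 + √(M² + u²) (O(u, M) = -2 + √(u² + M²) = -2 + √(M² + u²))
O(1666, -1*(-1518)/1033) - 1*3255441 = (-2 + √((-1*(-1518)/1033)² + 1666²)) - 1*3255441 = (-2 + √((1518*(1/1033))² + 2775556)) - 3255441 = (-2 + √((1518/1033)² + 2775556)) - 3255441 = (-2 + √(2304324/1067089 + 2775556)) - 3255441 = (-2 + √(2961767580808/1067089)) - 3255441 = (-2 + 2*√740441895202/1033) - 3255441 = -3255443 + 2*√740441895202/1033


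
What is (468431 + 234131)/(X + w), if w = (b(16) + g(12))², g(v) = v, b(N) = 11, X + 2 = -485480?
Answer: -14338/9897 ≈ -1.4487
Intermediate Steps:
X = -485482 (X = -2 - 485480 = -485482)
w = 529 (w = (11 + 12)² = 23² = 529)
(468431 + 234131)/(X + w) = (468431 + 234131)/(-485482 + 529) = 702562/(-484953) = 702562*(-1/484953) = -14338/9897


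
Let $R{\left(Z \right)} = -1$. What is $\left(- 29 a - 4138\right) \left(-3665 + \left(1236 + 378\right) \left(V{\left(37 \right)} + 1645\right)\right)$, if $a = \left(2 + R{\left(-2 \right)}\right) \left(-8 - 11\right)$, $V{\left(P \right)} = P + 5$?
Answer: $-9753601811$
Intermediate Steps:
$V{\left(P \right)} = 5 + P$
$a = -19$ ($a = \left(2 - 1\right) \left(-8 - 11\right) = 1 \left(-19\right) = -19$)
$\left(- 29 a - 4138\right) \left(-3665 + \left(1236 + 378\right) \left(V{\left(37 \right)} + 1645\right)\right) = \left(\left(-29\right) \left(-19\right) - 4138\right) \left(-3665 + \left(1236 + 378\right) \left(\left(5 + 37\right) + 1645\right)\right) = \left(551 - 4138\right) \left(-3665 + 1614 \left(42 + 1645\right)\right) = - 3587 \left(-3665 + 1614 \cdot 1687\right) = - 3587 \left(-3665 + 2722818\right) = \left(-3587\right) 2719153 = -9753601811$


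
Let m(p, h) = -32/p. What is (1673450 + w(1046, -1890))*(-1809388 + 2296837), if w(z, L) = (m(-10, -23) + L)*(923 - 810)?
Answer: 3558966538392/5 ≈ 7.1179e+11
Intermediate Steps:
w(z, L) = 1808/5 + 113*L (w(z, L) = (-32/(-10) + L)*(923 - 810) = (-32*(-⅒) + L)*113 = (16/5 + L)*113 = 1808/5 + 113*L)
(1673450 + w(1046, -1890))*(-1809388 + 2296837) = (1673450 + (1808/5 + 113*(-1890)))*(-1809388 + 2296837) = (1673450 + (1808/5 - 213570))*487449 = (1673450 - 1066042/5)*487449 = (7301208/5)*487449 = 3558966538392/5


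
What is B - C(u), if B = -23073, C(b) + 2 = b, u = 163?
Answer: -23234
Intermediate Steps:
C(b) = -2 + b
B - C(u) = -23073 - (-2 + 163) = -23073 - 1*161 = -23073 - 161 = -23234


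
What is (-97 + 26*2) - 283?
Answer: -328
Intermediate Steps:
(-97 + 26*2) - 283 = (-97 + 52) - 283 = -45 - 283 = -328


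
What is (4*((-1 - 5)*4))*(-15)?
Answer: 1440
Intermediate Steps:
(4*((-1 - 5)*4))*(-15) = (4*(-6*4))*(-15) = (4*(-24))*(-15) = -96*(-15) = 1440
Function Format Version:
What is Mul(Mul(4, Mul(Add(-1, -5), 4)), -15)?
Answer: 1440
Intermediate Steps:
Mul(Mul(4, Mul(Add(-1, -5), 4)), -15) = Mul(Mul(4, Mul(-6, 4)), -15) = Mul(Mul(4, -24), -15) = Mul(-96, -15) = 1440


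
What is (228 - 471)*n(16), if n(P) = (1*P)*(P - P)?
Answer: 0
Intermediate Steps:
n(P) = 0 (n(P) = P*0 = 0)
(228 - 471)*n(16) = (228 - 471)*0 = -243*0 = 0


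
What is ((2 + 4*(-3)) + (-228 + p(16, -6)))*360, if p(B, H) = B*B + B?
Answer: 12240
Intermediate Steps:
p(B, H) = B + B² (p(B, H) = B² + B = B + B²)
((2 + 4*(-3)) + (-228 + p(16, -6)))*360 = ((2 + 4*(-3)) + (-228 + 16*(1 + 16)))*360 = ((2 - 12) + (-228 + 16*17))*360 = (-10 + (-228 + 272))*360 = (-10 + 44)*360 = 34*360 = 12240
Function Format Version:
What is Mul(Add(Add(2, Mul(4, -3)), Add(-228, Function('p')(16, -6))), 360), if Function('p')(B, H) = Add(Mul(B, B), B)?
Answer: 12240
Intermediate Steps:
Function('p')(B, H) = Add(B, Pow(B, 2)) (Function('p')(B, H) = Add(Pow(B, 2), B) = Add(B, Pow(B, 2)))
Mul(Add(Add(2, Mul(4, -3)), Add(-228, Function('p')(16, -6))), 360) = Mul(Add(Add(2, Mul(4, -3)), Add(-228, Mul(16, Add(1, 16)))), 360) = Mul(Add(Add(2, -12), Add(-228, Mul(16, 17))), 360) = Mul(Add(-10, Add(-228, 272)), 360) = Mul(Add(-10, 44), 360) = Mul(34, 360) = 12240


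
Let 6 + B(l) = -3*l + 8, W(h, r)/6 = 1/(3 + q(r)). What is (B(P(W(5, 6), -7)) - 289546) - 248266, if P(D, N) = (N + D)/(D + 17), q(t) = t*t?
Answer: -119931363/223 ≈ -5.3781e+5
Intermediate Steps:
q(t) = t**2
W(h, r) = 6/(3 + r**2)
P(D, N) = (D + N)/(17 + D)
B(l) = 2 - 3*l (B(l) = -6 + (-3*l + 8) = -6 + (8 - 3*l) = 2 - 3*l)
(B(P(W(5, 6), -7)) - 289546) - 248266 = ((2 - 3*(6/(3 + 6**2) - 7)/(17 + 6/(3 + 6**2))) - 289546) - 248266 = ((2 - 3*(6/(3 + 36) - 7)/(17 + 6/(3 + 36))) - 289546) - 248266 = ((2 - 3*(6/39 - 7)/(17 + 6/39)) - 289546) - 248266 = ((2 - 3*(6*(1/39) - 7)/(17 + 6*(1/39))) - 289546) - 248266 = ((2 - 3*(2/13 - 7)/(17 + 2/13)) - 289546) - 248266 = ((2 - 3*(-89)/(223/13*13)) - 289546) - 248266 = ((2 - 39*(-89)/(223*13)) - 289546) - 248266 = ((2 - 3*(-89/223)) - 289546) - 248266 = ((2 + 267/223) - 289546) - 248266 = (713/223 - 289546) - 248266 = -64568045/223 - 248266 = -119931363/223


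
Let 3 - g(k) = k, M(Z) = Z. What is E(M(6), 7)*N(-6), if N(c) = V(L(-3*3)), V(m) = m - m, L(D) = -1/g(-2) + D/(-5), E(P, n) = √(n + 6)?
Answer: 0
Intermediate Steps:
g(k) = 3 - k
E(P, n) = √(6 + n)
L(D) = -⅕ - D/5 (L(D) = -1/(3 - 1*(-2)) + D/(-5) = -1/(3 + 2) + D*(-⅕) = -1/5 - D/5 = -1*⅕ - D/5 = -⅕ - D/5)
V(m) = 0
N(c) = 0
E(M(6), 7)*N(-6) = √(6 + 7)*0 = √13*0 = 0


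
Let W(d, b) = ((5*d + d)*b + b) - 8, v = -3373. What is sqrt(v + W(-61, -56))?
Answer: sqrt(17059) ≈ 130.61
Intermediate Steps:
W(d, b) = -8 + b + 6*b*d (W(d, b) = ((6*d)*b + b) - 8 = (6*b*d + b) - 8 = (b + 6*b*d) - 8 = -8 + b + 6*b*d)
sqrt(v + W(-61, -56)) = sqrt(-3373 + (-8 - 56 + 6*(-56)*(-61))) = sqrt(-3373 + (-8 - 56 + 20496)) = sqrt(-3373 + 20432) = sqrt(17059)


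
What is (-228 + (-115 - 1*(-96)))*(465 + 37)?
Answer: -123994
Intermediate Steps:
(-228 + (-115 - 1*(-96)))*(465 + 37) = (-228 + (-115 + 96))*502 = (-228 - 19)*502 = -247*502 = -123994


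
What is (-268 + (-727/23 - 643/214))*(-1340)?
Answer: 997940210/2461 ≈ 4.0550e+5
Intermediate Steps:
(-268 + (-727/23 - 643/214))*(-1340) = (-268 - 170367/4922)*(-1340) = -1489463/4922*(-1340) = 997940210/2461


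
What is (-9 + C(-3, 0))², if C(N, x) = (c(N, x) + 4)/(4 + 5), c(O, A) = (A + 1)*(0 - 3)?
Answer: 6400/81 ≈ 79.012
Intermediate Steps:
c(O, A) = -3 - 3*A (c(O, A) = (1 + A)*(-3) = -3 - 3*A)
C(N, x) = ⅑ - x/3 (C(N, x) = ((-3 - 3*x) + 4)/(4 + 5) = (1 - 3*x)/9 = (1 - 3*x)*(⅑) = ⅑ - x/3)
(-9 + C(-3, 0))² = (-9 + (⅑ - ⅓*0))² = (-9 + (⅑ + 0))² = (-9 + ⅑)² = (-80/9)² = 6400/81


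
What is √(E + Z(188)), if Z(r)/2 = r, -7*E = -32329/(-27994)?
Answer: √14431891073082/195958 ≈ 19.386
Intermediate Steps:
E = -32329/195958 (E = -(-32329)/(7*(-27994)) = -(-32329)*(-1)/(7*27994) = -⅐*32329/27994 = -32329/195958 ≈ -0.16498)
Z(r) = 2*r
√(E + Z(188)) = √(-32329/195958 + 2*188) = √(-32329/195958 + 376) = √(73647879/195958) = √14431891073082/195958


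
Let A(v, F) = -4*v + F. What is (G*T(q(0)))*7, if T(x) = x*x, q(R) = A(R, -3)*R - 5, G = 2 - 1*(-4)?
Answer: 1050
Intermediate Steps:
A(v, F) = F - 4*v
G = 6 (G = 2 + 4 = 6)
q(R) = -5 + R*(-3 - 4*R) (q(R) = (-3 - 4*R)*R - 5 = R*(-3 - 4*R) - 5 = -5 + R*(-3 - 4*R))
T(x) = x**2
(G*T(q(0)))*7 = (6*(-5 - 1*0*(3 + 4*0))**2)*7 = (6*(-5 - 1*0*(3 + 0))**2)*7 = (6*(-5 - 1*0*3)**2)*7 = (6*(-5 + 0)**2)*7 = (6*(-5)**2)*7 = (6*25)*7 = 150*7 = 1050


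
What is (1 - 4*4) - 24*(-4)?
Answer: 81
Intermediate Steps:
(1 - 4*4) - 24*(-4) = (1 - 16) + 96 = -15 + 96 = 81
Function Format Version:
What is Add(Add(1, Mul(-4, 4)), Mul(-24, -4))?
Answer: 81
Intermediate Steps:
Add(Add(1, Mul(-4, 4)), Mul(-24, -4)) = Add(Add(1, -16), 96) = Add(-15, 96) = 81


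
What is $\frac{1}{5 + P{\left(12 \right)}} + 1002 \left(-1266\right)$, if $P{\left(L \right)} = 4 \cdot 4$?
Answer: $- \frac{26639171}{21} \approx -1.2685 \cdot 10^{6}$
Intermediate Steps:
$P{\left(L \right)} = 16$
$\frac{1}{5 + P{\left(12 \right)}} + 1002 \left(-1266\right) = \frac{1}{5 + 16} + 1002 \left(-1266\right) = \frac{1}{21} - 1268532 = - \frac{26639171}{21}$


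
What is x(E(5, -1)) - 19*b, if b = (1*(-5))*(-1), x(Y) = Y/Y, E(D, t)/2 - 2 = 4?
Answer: -94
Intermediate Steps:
E(D, t) = 12 (E(D, t) = 4 + 2*4 = 4 + 8 = 12)
x(Y) = 1
b = 5 (b = -5*(-1) = 5)
x(E(5, -1)) - 19*b = 1 - 19*5 = 1 - 95 = -94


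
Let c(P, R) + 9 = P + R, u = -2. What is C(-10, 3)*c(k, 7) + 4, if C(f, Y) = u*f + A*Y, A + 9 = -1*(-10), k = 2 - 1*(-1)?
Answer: 27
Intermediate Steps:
k = 3 (k = 2 + 1 = 3)
A = 1 (A = -9 - 1*(-10) = -9 + 10 = 1)
c(P, R) = -9 + P + R (c(P, R) = -9 + (P + R) = -9 + P + R)
C(f, Y) = Y - 2*f (C(f, Y) = -2*f + 1*Y = -2*f + Y = Y - 2*f)
C(-10, 3)*c(k, 7) + 4 = (3 - 2*(-10))*(-9 + 3 + 7) + 4 = (3 + 20)*1 + 4 = 23*1 + 4 = 23 + 4 = 27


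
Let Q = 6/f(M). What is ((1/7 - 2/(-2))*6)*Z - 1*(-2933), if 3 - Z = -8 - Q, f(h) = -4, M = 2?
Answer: 20987/7 ≈ 2998.1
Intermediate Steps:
Q = -3/2 (Q = 6/(-4) = 6*(-¼) = -3/2 ≈ -1.5000)
Z = 19/2 (Z = 3 - (-8 - 1*(-3/2)) = 3 - (-8 + 3/2) = 3 - 1*(-13/2) = 3 + 13/2 = 19/2 ≈ 9.5000)
((1/7 - 2/(-2))*6)*Z - 1*(-2933) = ((1/7 - 2/(-2))*6)*(19/2) - 1*(-2933) = ((1*(⅐) - 2*(-½))*6)*(19/2) + 2933 = ((⅐ + 1)*6)*(19/2) + 2933 = ((8/7)*6)*(19/2) + 2933 = (48/7)*(19/2) + 2933 = 456/7 + 2933 = 20987/7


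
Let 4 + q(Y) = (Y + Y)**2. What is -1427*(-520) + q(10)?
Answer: 742436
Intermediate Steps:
q(Y) = -4 + 4*Y**2 (q(Y) = -4 + (Y + Y)**2 = -4 + (2*Y)**2 = -4 + 4*Y**2)
-1427*(-520) + q(10) = -1427*(-520) + (-4 + 4*10**2) = 742040 + (-4 + 4*100) = 742040 + (-4 + 400) = 742040 + 396 = 742436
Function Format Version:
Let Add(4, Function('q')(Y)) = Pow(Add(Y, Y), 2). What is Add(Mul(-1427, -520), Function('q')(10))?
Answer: 742436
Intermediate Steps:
Function('q')(Y) = Add(-4, Mul(4, Pow(Y, 2))) (Function('q')(Y) = Add(-4, Pow(Add(Y, Y), 2)) = Add(-4, Pow(Mul(2, Y), 2)) = Add(-4, Mul(4, Pow(Y, 2))))
Add(Mul(-1427, -520), Function('q')(10)) = Add(Mul(-1427, -520), Add(-4, Mul(4, Pow(10, 2)))) = Add(742040, Add(-4, Mul(4, 100))) = Add(742040, Add(-4, 400)) = Add(742040, 396) = 742436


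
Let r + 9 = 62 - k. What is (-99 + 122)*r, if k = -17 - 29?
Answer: 2277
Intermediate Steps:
k = -46
r = 99 (r = -9 + (62 - 1*(-46)) = -9 + (62 + 46) = -9 + 108 = 99)
(-99 + 122)*r = (-99 + 122)*99 = 23*99 = 2277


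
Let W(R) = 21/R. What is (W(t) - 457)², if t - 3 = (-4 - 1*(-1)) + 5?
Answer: 5125696/25 ≈ 2.0503e+5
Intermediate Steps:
t = 5 (t = 3 + ((-4 - 1*(-1)) + 5) = 3 + ((-4 + 1) + 5) = 3 + (-3 + 5) = 3 + 2 = 5)
(W(t) - 457)² = (21/5 - 457)² = (-2264/5)² = 5125696/25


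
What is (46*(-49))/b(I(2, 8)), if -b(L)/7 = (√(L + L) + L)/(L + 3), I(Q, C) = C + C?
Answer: 437 - 437*√2/4 ≈ 282.50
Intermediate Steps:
I(Q, C) = 2*C
b(L) = -7*(L + √2*√L)/(3 + L) (b(L) = -7*(√(L + L) + L)/(L + 3) = -7*(√(2*L) + L)/(3 + L) = -7*(√2*√L + L)/(3 + L) = -7*(L + √2*√L)/(3 + L))
(46*(-49))/b(I(2, 8)) = (46*(-49))/((7*(-2*8 - √2*√(2*8))/(3 + 2*8))) = -2254*(3 + 16)/(7*(-1*16 - √2*√16)) = -2254*19/(7*(-16 - 1*√2*4)) = -2254*19/(7*(-16 - 4*√2)) = -2254/(-112/19 - 28*√2/19)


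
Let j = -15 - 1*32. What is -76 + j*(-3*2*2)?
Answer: 488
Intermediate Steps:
j = -47 (j = -15 - 32 = -47)
-76 + j*(-3*2*2) = -76 - 47*(-3*2)*2 = -76 - (-282)*2 = -76 - 47*(-12) = -76 + 564 = 488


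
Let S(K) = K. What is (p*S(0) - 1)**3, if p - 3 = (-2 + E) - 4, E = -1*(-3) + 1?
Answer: -1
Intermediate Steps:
E = 4 (E = 3 + 1 = 4)
p = 1 (p = 3 + ((-2 + 4) - 4) = 3 + (2 - 4) = 3 - 2 = 1)
(p*S(0) - 1)**3 = (1*0 - 1)**3 = (0 - 1)**3 = (-1)**3 = -1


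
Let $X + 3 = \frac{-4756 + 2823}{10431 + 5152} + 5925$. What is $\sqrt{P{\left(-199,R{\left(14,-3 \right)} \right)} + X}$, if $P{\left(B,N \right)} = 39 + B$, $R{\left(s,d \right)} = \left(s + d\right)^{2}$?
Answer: $\frac{\sqrt{1399155698479}}{15583} \approx 75.907$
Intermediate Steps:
$R{\left(s,d \right)} = \left(d + s\right)^{2}$
$X = \frac{92280593}{15583}$ ($X = -3 + \left(\frac{-4756 + 2823}{10431 + 5152} + 5925\right) = -3 + \left(- \frac{1933}{15583} + 5925\right) = -3 + \frac{92327342}{15583} = \frac{92280593}{15583} \approx 5921.9$)
$\sqrt{P{\left(-199,R{\left(14,-3 \right)} \right)} + X} = \sqrt{\left(39 - 199\right) + \frac{92280593}{15583}} = \sqrt{-160 + \frac{92280593}{15583}} = \sqrt{\frac{89787313}{15583}} = \frac{\sqrt{1399155698479}}{15583}$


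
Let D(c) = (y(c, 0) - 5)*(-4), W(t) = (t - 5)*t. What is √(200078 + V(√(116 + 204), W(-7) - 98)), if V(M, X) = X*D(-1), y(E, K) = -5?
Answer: √199518 ≈ 446.67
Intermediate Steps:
W(t) = t*(-5 + t) (W(t) = (-5 + t)*t = t*(-5 + t))
D(c) = 40 (D(c) = (-5 - 5)*(-4) = -10*(-4) = 40)
V(M, X) = 40*X (V(M, X) = X*40 = 40*X)
√(200078 + V(√(116 + 204), W(-7) - 98)) = √(200078 + 40*(-7*(-5 - 7) - 98)) = √(200078 + 40*(-7*(-12) - 98)) = √(200078 + 40*(84 - 98)) = √(200078 + 40*(-14)) = √(200078 - 560) = √199518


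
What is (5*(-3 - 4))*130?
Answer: -4550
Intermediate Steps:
(5*(-3 - 4))*130 = (5*(-7))*130 = -35*130 = -4550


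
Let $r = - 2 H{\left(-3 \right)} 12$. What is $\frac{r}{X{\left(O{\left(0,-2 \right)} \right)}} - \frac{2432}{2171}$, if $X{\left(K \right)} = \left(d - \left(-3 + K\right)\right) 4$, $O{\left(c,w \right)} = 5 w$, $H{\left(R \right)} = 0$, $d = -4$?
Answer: $- \frac{2432}{2171} \approx -1.1202$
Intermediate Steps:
$X{\left(K \right)} = -4 - 4 K$ ($X{\left(K \right)} = \left(-4 - \left(-3 + K\right)\right) 4 = \left(-1 - K\right) 4 = -4 - 4 K$)
$r = 0$ ($r = \left(-2\right) 0 \cdot 12 = 0 \cdot 12 = 0$)
$\frac{r}{X{\left(O{\left(0,-2 \right)} \right)}} - \frac{2432}{2171} = \frac{0}{-4 - 4 \cdot 5 \left(-2\right)} - \frac{2432}{2171} = \frac{0}{-4 - -40} - \frac{2432}{2171} = \frac{0}{-4 + 40} - \frac{2432}{2171} = \frac{0}{36} - \frac{2432}{2171} = 0 \cdot \frac{1}{36} - \frac{2432}{2171} = 0 - \frac{2432}{2171} = - \frac{2432}{2171}$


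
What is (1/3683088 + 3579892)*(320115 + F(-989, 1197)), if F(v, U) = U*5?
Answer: 358303931217055975/306924 ≈ 1.1674e+12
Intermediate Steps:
F(v, U) = 5*U
(1/3683088 + 3579892)*(320115 + F(-989, 1197)) = (1/3683088 + 3579892)*(320115 + 5*1197) = (1/3683088 + 3579892)*(320115 + 5985) = (13185057266497/3683088)*326100 = 358303931217055975/306924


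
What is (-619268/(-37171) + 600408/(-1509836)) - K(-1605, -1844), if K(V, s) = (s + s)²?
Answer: -190833816311850646/14030528489 ≈ -1.3601e+7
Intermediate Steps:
K(V, s) = 4*s² (K(V, s) = (2*s)² = 4*s²)
(-619268/(-37171) + 600408/(-1509836)) - K(-1605, -1844) = (-619268/(-37171) + 600408/(-1509836)) - 4*(-1844)² = (-619268*(-1/37171) + 600408*(-1/1509836)) - 4*3400336 = (619268/37171 - 150102/377459) - 1*13601344 = 228168838570/14030528489 - 13601344 = -190833816311850646/14030528489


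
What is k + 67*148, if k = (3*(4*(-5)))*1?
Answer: 9856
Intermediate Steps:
k = -60 (k = (3*(-20))*1 = -60*1 = -60)
k + 67*148 = -60 + 67*148 = -60 + 9916 = 9856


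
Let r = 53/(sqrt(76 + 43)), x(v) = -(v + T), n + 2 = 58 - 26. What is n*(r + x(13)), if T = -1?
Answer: -360 + 1590*sqrt(119)/119 ≈ -214.24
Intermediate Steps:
n = 30 (n = -2 + (58 - 26) = -2 + 32 = 30)
x(v) = 1 - v (x(v) = -(v - 1) = -(-1 + v) = 1 - v)
r = 53*sqrt(119)/119 (r = 53/(sqrt(119)) = 53*(sqrt(119)/119) = 53*sqrt(119)/119 ≈ 4.8585)
n*(r + x(13)) = 30*(53*sqrt(119)/119 + (1 - 1*13)) = 30*(53*sqrt(119)/119 + (1 - 13)) = 30*(53*sqrt(119)/119 - 12) = 30*(-12 + 53*sqrt(119)/119) = -360 + 1590*sqrt(119)/119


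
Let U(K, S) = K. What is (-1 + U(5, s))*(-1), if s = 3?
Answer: -4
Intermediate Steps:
(-1 + U(5, s))*(-1) = (-1 + 5)*(-1) = 4*(-1) = -4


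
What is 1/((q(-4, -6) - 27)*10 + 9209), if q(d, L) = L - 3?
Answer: 1/8849 ≈ 0.00011301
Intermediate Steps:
q(d, L) = -3 + L
1/((q(-4, -6) - 27)*10 + 9209) = 1/(((-3 - 6) - 27)*10 + 9209) = 1/((-9 - 27)*10 + 9209) = 1/(-36*10 + 9209) = 1/(-360 + 9209) = 1/8849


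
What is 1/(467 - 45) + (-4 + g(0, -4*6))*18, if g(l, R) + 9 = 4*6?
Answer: 83557/422 ≈ 198.00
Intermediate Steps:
g(l, R) = 15 (g(l, R) = -9 + 4*6 = -9 + 24 = 15)
1/(467 - 45) + (-4 + g(0, -4*6))*18 = 1/(467 - 45) + (-4 + 15)*18 = 1/422 + 11*18 = 1/422 + 198 = 83557/422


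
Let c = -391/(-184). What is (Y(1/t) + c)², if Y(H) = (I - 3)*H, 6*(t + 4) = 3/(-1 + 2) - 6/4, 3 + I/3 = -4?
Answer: 116281/1600 ≈ 72.676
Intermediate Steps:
I = -21 (I = -9 + 3*(-4) = -9 - 12 = -21)
t = -15/4 (t = -4 + (3/(-1 + 2) - 6/4)/6 = -4 + (3/1 - 6*¼)/6 = -4 + (3*1 - 3/2)/6 = -4 + (3 - 3/2)/6 = -4 + (⅙)*(3/2) = -4 + ¼ = -15/4 ≈ -3.7500)
c = 17/8 (c = -391*(-1/184) = 17/8 ≈ 2.1250)
Y(H) = -24*H (Y(H) = (-21 - 3)*H = -24*H)
(Y(1/t) + c)² = (-24/(-15/4) + 17/8)² = (-24*(-4/15) + 17/8)² = (32/5 + 17/8)² = (341/40)² = 116281/1600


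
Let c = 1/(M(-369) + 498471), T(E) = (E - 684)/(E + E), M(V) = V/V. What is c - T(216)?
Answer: 1620037/1495416 ≈ 1.0833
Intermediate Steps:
M(V) = 1
T(E) = (-684 + E)/(2*E) (T(E) = (-684 + E)/((2*E)) = (-684 + E)*(1/(2*E)) = (-684 + E)/(2*E))
c = 1/498472 (c = 1/(1 + 498471) = 1/498472 ≈ 2.0061e-6)
c - T(216) = 1/498472 - (-684 + 216)/(2*216) = 1/498472 - (-468)/(2*216) = 1/498472 - 1*(-13/12) = 1/498472 + 13/12 = 1620037/1495416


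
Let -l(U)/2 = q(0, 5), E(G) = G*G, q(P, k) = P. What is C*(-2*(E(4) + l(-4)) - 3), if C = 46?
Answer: -1610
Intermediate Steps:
E(G) = G²
l(U) = 0 (l(U) = -2*0 = 0)
C*(-2*(E(4) + l(-4)) - 3) = 46*(-2*(4² + 0) - 3) = 46*(-2*(16 + 0) - 3) = 46*(-2*16 - 3) = 46*(-32 - 3) = 46*(-35) = -1610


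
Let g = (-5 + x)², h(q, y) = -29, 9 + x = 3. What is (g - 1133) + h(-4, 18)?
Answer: -1041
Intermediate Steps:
x = -6 (x = -9 + 3 = -6)
g = 121 (g = (-5 - 6)² = (-11)² = 121)
(g - 1133) + h(-4, 18) = (121 - 1133) - 29 = -1012 - 29 = -1041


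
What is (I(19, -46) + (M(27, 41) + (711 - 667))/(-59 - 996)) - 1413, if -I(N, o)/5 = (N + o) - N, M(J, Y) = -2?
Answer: -1248107/1055 ≈ -1183.0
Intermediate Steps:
I(N, o) = -5*o (I(N, o) = -5*((N + o) - N) = -5*o)
(I(19, -46) + (M(27, 41) + (711 - 667))/(-59 - 996)) - 1413 = (-5*(-46) + (-2 + (711 - 667))/(-59 - 996)) - 1413 = (230 + (-2 + 44)/(-1055)) - 1413 = (230 + 42*(-1/1055)) - 1413 = (230 - 42/1055) - 1413 = 242608/1055 - 1413 = -1248107/1055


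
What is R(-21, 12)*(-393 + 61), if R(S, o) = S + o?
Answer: 2988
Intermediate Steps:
R(-21, 12)*(-393 + 61) = (-21 + 12)*(-393 + 61) = -9*(-332) = 2988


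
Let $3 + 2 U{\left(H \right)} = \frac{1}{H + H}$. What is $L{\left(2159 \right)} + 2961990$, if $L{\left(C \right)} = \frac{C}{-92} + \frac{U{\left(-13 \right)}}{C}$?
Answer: $\frac{3824141673945}{1291082} \approx 2.962 \cdot 10^{6}$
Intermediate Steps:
$U{\left(H \right)} = - \frac{3}{2} + \frac{1}{4 H}$ ($U{\left(H \right)} = - \frac{3}{2} + \frac{1}{2 \left(H + H\right)} = - \frac{3}{2} + \frac{1}{2 \cdot 2 H} = - \frac{3}{2} + \frac{\frac{1}{2} \frac{1}{H}}{2} = - \frac{3}{2} + \frac{1}{4 H}$)
$L{\left(C \right)} = - \frac{79}{52 C} - \frac{C}{92}$ ($L{\left(C \right)} = \frac{C}{-92} + \frac{\frac{1}{4} \frac{1}{-13} \left(1 - -78\right)}{C} = C \left(- \frac{1}{92}\right) + \frac{\frac{1}{4} \left(- \frac{1}{13}\right) \left(1 + 78\right)}{C} = - \frac{C}{92} + \frac{\frac{1}{4} \left(- \frac{1}{13}\right) 79}{C} = - \frac{C}{92} - \frac{79}{52 C} = - \frac{79}{52 C} - \frac{C}{92}$)
$L{\left(2159 \right)} + 2961990 = \left(- \frac{79}{52 \cdot 2159} - \frac{2159}{92}\right) + 2961990 = \left(\left(- \frac{79}{52}\right) \frac{1}{2159} - \frac{2159}{92}\right) + 2961990 = \left(- \frac{79}{112268} - \frac{2159}{92}\right) + 2961990 = - \frac{30299235}{1291082} + 2961990 = \frac{3824141673945}{1291082}$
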